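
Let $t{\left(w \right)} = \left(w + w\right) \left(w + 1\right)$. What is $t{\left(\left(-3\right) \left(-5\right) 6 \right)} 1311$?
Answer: $21474180$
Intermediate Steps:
$t{\left(w \right)} = 2 w \left(1 + w\right)$
$t{\left(\left(-3\right) \left(-5\right) 6 \right)} 1311 = 2 \left(-3\right) \left(-5\right) 6 \left(1 + \left(-3\right) \left(-5\right) 6\right) 1311 = 2 \cdot 15 \cdot 6 \left(1 + 15 \cdot 6\right) 1311 = 2 \cdot 90 \left(1 + 90\right) 1311 = 2 \cdot 90 \cdot 91 \cdot 1311 = 16380 \cdot 1311 = 21474180$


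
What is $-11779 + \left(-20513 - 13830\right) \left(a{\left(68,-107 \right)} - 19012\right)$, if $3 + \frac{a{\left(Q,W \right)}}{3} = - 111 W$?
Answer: $-570449009$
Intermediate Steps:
$a{\left(Q,W \right)} = -9 - 333 W$ ($a{\left(Q,W \right)} = -9 + 3 \left(- 111 W\right) = -9 - 333 W$)
$-11779 + \left(-20513 - 13830\right) \left(a{\left(68,-107 \right)} - 19012\right) = -11779 + \left(-20513 - 13830\right) \left(\left(-9 - -35631\right) - 19012\right) = -11779 - 34343 \left(\left(-9 + 35631\right) - 19012\right) = -11779 - 34343 \left(35622 - 19012\right) = -11779 - 570437230 = -570449009$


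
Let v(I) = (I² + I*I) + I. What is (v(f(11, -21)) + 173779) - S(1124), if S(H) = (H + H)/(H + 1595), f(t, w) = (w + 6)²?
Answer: 748413378/2719 ≈ 2.7525e+5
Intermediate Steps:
f(t, w) = (6 + w)²
v(I) = I + 2*I² (v(I) = (I² + I²) + I = 2*I² + I = I + 2*I²)
S(H) = 2*H/(1595 + H) (S(H) = (2*H)/(1595 + H) = 2*H/(1595 + H))
(v(f(11, -21)) + 173779) - S(1124) = ((6 - 21)²*(1 + 2*(6 - 21)²) + 173779) - 2*1124/(1595 + 1124) = ((-15)²*(1 + 2*(-15)²) + 173779) - 2*1124/2719 = (225*(1 + 2*225) + 173779) - 2*1124/2719 = (225*(1 + 450) + 173779) - 1*2248/2719 = (225*451 + 173779) - 2248/2719 = (101475 + 173779) - 2248/2719 = 275254 - 2248/2719 = 748413378/2719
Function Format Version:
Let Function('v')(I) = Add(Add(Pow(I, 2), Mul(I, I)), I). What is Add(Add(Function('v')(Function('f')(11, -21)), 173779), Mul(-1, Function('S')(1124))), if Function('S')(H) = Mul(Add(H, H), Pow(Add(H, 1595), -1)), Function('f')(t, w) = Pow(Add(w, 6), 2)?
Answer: Rational(748413378, 2719) ≈ 2.7525e+5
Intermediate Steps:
Function('f')(t, w) = Pow(Add(6, w), 2)
Function('v')(I) = Add(I, Mul(2, Pow(I, 2))) (Function('v')(I) = Add(Add(Pow(I, 2), Pow(I, 2)), I) = Add(Mul(2, Pow(I, 2)), I) = Add(I, Mul(2, Pow(I, 2))))
Function('S')(H) = Mul(2, H, Pow(Add(1595, H), -1)) (Function('S')(H) = Mul(Mul(2, H), Pow(Add(1595, H), -1)) = Mul(2, H, Pow(Add(1595, H), -1)))
Add(Add(Function('v')(Function('f')(11, -21)), 173779), Mul(-1, Function('S')(1124))) = Add(Add(Mul(Pow(Add(6, -21), 2), Add(1, Mul(2, Pow(Add(6, -21), 2)))), 173779), Mul(-1, Mul(2, 1124, Pow(Add(1595, 1124), -1)))) = Add(Add(Mul(Pow(-15, 2), Add(1, Mul(2, Pow(-15, 2)))), 173779), Mul(-1, Mul(2, 1124, Pow(2719, -1)))) = Add(Add(Mul(225, Add(1, Mul(2, 225))), 173779), Mul(-1, Mul(2, 1124, Rational(1, 2719)))) = Add(Add(Mul(225, Add(1, 450)), 173779), Mul(-1, Rational(2248, 2719))) = Add(Add(Mul(225, 451), 173779), Rational(-2248, 2719)) = Add(Add(101475, 173779), Rational(-2248, 2719)) = Add(275254, Rational(-2248, 2719)) = Rational(748413378, 2719)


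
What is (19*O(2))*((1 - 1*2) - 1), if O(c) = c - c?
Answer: 0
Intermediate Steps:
O(c) = 0
(19*O(2))*((1 - 1*2) - 1) = (19*0)*((1 - 1*2) - 1) = 0*((1 - 2) - 1) = 0*(-1 - 1) = 0*(-2) = 0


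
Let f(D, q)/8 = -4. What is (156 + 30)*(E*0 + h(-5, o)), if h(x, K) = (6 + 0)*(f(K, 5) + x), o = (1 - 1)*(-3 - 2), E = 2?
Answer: -41292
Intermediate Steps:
f(D, q) = -32 (f(D, q) = 8*(-4) = -32)
o = 0 (o = 0*(-5) = 0)
h(x, K) = -192 + 6*x (h(x, K) = (6 + 0)*(-32 + x) = 6*(-32 + x) = -192 + 6*x)
(156 + 30)*(E*0 + h(-5, o)) = (156 + 30)*(2*0 + (-192 + 6*(-5))) = 186*(0 + (-192 - 30)) = 186*(0 - 222) = 186*(-222) = -41292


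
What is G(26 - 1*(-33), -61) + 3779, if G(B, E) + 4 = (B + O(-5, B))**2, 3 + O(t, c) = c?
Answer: 17000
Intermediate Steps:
O(t, c) = -3 + c
G(B, E) = -4 + (-3 + 2*B)**2 (G(B, E) = -4 + (B + (-3 + B))**2 = -4 + (-3 + 2*B)**2)
G(26 - 1*(-33), -61) + 3779 = (-4 + (-3 + 2*(26 - 1*(-33)))**2) + 3779 = (-4 + (-3 + 2*(26 + 33))**2) + 3779 = (-4 + (-3 + 2*59)**2) + 3779 = (-4 + (-3 + 118)**2) + 3779 = (-4 + 115**2) + 3779 = (-4 + 13225) + 3779 = 13221 + 3779 = 17000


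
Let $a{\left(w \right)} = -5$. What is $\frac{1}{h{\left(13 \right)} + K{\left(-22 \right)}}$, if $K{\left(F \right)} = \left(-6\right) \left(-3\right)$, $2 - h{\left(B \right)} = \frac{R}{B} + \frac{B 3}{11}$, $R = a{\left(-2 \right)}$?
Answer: $\frac{143}{2408} \approx 0.059385$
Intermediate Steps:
$R = -5$
$h{\left(B \right)} = 2 + \frac{5}{B} - \frac{3 B}{11}$ ($h{\left(B \right)} = 2 - \left(- \frac{5}{B} + \frac{B 3}{11}\right) = 2 - \left(- \frac{5}{B} + 3 B \frac{1}{11}\right) = 2 - \left(- \frac{5}{B} + \frac{3 B}{11}\right) = 2 + \frac{5}{B} - \frac{3 B}{11}$)
$K{\left(F \right)} = 18$
$\frac{1}{h{\left(13 \right)} + K{\left(-22 \right)}} = \frac{1}{\left(2 + \frac{5}{13} - \frac{39}{11}\right) + 18} = \frac{1}{- \frac{166}{143} + 18} = \frac{1}{\frac{2408}{143}} = \frac{143}{2408}$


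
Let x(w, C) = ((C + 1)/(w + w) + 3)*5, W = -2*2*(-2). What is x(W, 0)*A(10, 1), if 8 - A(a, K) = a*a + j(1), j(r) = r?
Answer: -22785/16 ≈ -1424.1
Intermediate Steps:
A(a, K) = 7 - a² (A(a, K) = 8 - (a*a + 1) = 8 - (a² + 1) = 8 - (1 + a²) = 8 + (-1 - a²) = 7 - a²)
W = 8 (W = -4*(-2) = 8)
x(w, C) = 15 + 5*(1 + C)/(2*w) (x(w, C) = ((1 + C)/((2*w)) + 3)*5 = ((1 + C)*(1/(2*w)) + 3)*5 = ((1 + C)/(2*w) + 3)*5 = (3 + (1 + C)/(2*w))*5 = 15 + 5*(1 + C)/(2*w))
x(W, 0)*A(10, 1) = ((5/2)*(1 + 0 + 6*8)/8)*(7 - 1*10²) = ((5/2)*(⅛)*(1 + 0 + 48))*(7 - 1*100) = ((5/2)*(⅛)*49)*(7 - 100) = (245/16)*(-93) = -22785/16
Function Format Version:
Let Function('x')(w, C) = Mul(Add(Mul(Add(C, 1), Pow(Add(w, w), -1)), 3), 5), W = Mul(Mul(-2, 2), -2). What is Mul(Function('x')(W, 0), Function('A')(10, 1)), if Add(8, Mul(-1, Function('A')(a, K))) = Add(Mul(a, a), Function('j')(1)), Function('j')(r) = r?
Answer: Rational(-22785, 16) ≈ -1424.1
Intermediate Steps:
Function('A')(a, K) = Add(7, Mul(-1, Pow(a, 2))) (Function('A')(a, K) = Add(8, Mul(-1, Add(Mul(a, a), 1))) = Add(8, Mul(-1, Add(Pow(a, 2), 1))) = Add(8, Mul(-1, Add(1, Pow(a, 2)))) = Add(8, Add(-1, Mul(-1, Pow(a, 2)))) = Add(7, Mul(-1, Pow(a, 2))))
W = 8 (W = Mul(-4, -2) = 8)
Function('x')(w, C) = Add(15, Mul(Rational(5, 2), Pow(w, -1), Add(1, C))) (Function('x')(w, C) = Mul(Add(Mul(Add(1, C), Pow(Mul(2, w), -1)), 3), 5) = Mul(Add(Mul(Add(1, C), Mul(Rational(1, 2), Pow(w, -1))), 3), 5) = Mul(Add(Mul(Rational(1, 2), Pow(w, -1), Add(1, C)), 3), 5) = Mul(Add(3, Mul(Rational(1, 2), Pow(w, -1), Add(1, C))), 5) = Add(15, Mul(Rational(5, 2), Pow(w, -1), Add(1, C))))
Mul(Function('x')(W, 0), Function('A')(10, 1)) = Mul(Mul(Rational(5, 2), Pow(8, -1), Add(1, 0, Mul(6, 8))), Add(7, Mul(-1, Pow(10, 2)))) = Mul(Mul(Rational(5, 2), Rational(1, 8), Add(1, 0, 48)), Add(7, Mul(-1, 100))) = Mul(Mul(Rational(5, 2), Rational(1, 8), 49), Add(7, -100)) = Mul(Rational(245, 16), -93) = Rational(-22785, 16)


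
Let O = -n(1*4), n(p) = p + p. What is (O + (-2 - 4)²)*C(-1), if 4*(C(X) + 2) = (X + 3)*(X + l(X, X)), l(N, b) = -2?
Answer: -98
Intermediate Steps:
n(p) = 2*p
C(X) = -2 + (-2 + X)*(3 + X)/4 (C(X) = -2 + ((X + 3)*(X - 2))/4 = -2 + ((3 + X)*(-2 + X))/4 = -2 + ((-2 + X)*(3 + X))/4 = -2 + (-2 + X)*(3 + X)/4)
O = -8 (O = -2*1*4 = -2*4 = -1*8 = -8)
(O + (-2 - 4)²)*C(-1) = (-8 + (-2 - 4)²)*(-7/2 + (¼)*(-1) + (¼)*(-1)²) = (-8 + (-6)²)*(-7/2 - ¼ + (¼)*1) = (-8 + 36)*(-7/2 - ¼ + ¼) = 28*(-7/2) = -98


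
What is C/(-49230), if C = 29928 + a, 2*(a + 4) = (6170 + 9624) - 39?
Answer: -25201/32820 ≈ -0.76785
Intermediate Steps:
a = 15747/2 (a = -4 + ((6170 + 9624) - 39)/2 = -4 + (15794 - 39)/2 = -4 + (1/2)*15755 = -4 + 15755/2 = 15747/2 ≈ 7873.5)
C = 75603/2 (C = 29928 + 15747/2 = 75603/2 ≈ 37802.)
C/(-49230) = (75603/2)/(-49230) = (75603/2)*(-1/49230) = -25201/32820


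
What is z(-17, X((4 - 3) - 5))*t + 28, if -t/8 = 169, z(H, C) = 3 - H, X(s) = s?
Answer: -27012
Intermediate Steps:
t = -1352 (t = -8*169 = -1352)
z(-17, X((4 - 3) - 5))*t + 28 = (3 - 1*(-17))*(-1352) + 28 = (3 + 17)*(-1352) + 28 = 20*(-1352) + 28 = -27040 + 28 = -27012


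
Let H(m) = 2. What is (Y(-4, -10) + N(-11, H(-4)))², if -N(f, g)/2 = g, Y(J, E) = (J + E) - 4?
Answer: 484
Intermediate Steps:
Y(J, E) = -4 + E + J (Y(J, E) = (E + J) - 4 = -4 + E + J)
N(f, g) = -2*g
(Y(-4, -10) + N(-11, H(-4)))² = ((-4 - 10 - 4) - 2*2)² = (-18 - 4)² = (-22)² = 484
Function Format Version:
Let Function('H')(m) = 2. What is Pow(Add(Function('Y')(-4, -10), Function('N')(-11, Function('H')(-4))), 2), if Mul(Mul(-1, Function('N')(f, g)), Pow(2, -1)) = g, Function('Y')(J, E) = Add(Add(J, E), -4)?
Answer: 484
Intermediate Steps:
Function('Y')(J, E) = Add(-4, E, J) (Function('Y')(J, E) = Add(Add(E, J), -4) = Add(-4, E, J))
Function('N')(f, g) = Mul(-2, g)
Pow(Add(Function('Y')(-4, -10), Function('N')(-11, Function('H')(-4))), 2) = Pow(Add(Add(-4, -10, -4), Mul(-2, 2)), 2) = Pow(Add(-18, -4), 2) = Pow(-22, 2) = 484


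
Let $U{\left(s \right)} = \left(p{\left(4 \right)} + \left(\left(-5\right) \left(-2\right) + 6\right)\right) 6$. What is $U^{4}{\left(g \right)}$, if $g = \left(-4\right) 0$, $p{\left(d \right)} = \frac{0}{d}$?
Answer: $84934656$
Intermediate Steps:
$p{\left(d \right)} = 0$
$g = 0$
$U{\left(s \right)} = 96$ ($U{\left(s \right)} = \left(0 + \left(\left(-5\right) \left(-2\right) + 6\right)\right) 6 = \left(0 + \left(10 + 6\right)\right) 6 = \left(0 + 16\right) 6 = 16 \cdot 6 = 96$)
$U^{4}{\left(g \right)} = 96^{4} = 84934656$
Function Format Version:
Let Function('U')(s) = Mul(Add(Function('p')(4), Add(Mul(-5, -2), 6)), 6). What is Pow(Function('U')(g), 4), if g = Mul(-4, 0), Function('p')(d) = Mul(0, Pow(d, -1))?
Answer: 84934656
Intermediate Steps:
Function('p')(d) = 0
g = 0
Function('U')(s) = 96 (Function('U')(s) = Mul(Add(0, Add(Mul(-5, -2), 6)), 6) = Mul(Add(0, Add(10, 6)), 6) = Mul(Add(0, 16), 6) = Mul(16, 6) = 96)
Pow(Function('U')(g), 4) = Pow(96, 4) = 84934656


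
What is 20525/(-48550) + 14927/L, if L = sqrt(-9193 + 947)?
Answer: -821/1942 - 14927*I*sqrt(8246)/8246 ≈ -0.42276 - 164.38*I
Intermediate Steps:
L = I*sqrt(8246) (L = sqrt(-8246) = I*sqrt(8246) ≈ 90.807*I)
20525/(-48550) + 14927/L = 20525/(-48550) + 14927/((I*sqrt(8246))) = 20525*(-1/48550) + 14927*(-I*sqrt(8246)/8246) = -821/1942 - 14927*I*sqrt(8246)/8246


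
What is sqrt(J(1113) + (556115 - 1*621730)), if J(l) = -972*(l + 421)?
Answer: I*sqrt(1556663) ≈ 1247.7*I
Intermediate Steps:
J(l) = -409212 - 972*l (J(l) = -972*(421 + l) = -409212 - 972*l)
sqrt(J(1113) + (556115 - 1*621730)) = sqrt((-409212 - 972*1113) + (556115 - 1*621730)) = sqrt((-409212 - 1081836) + (556115 - 621730)) = sqrt(-1491048 - 65615) = sqrt(-1556663) = I*sqrt(1556663)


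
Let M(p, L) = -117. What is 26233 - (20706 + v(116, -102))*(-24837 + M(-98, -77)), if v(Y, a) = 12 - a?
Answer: 519568513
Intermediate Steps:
26233 - (20706 + v(116, -102))*(-24837 + M(-98, -77)) = 26233 - (20706 + (12 - 1*(-102)))*(-24837 - 117) = 26233 - (20706 + (12 + 102))*(-24954) = 26233 - (20706 + 114)*(-24954) = 26233 - 20820*(-24954) = 26233 - 1*(-519542280) = 26233 + 519542280 = 519568513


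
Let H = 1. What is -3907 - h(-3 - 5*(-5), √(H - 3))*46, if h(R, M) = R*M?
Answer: -3907 - 1012*I*√2 ≈ -3907.0 - 1431.2*I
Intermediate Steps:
h(R, M) = M*R
-3907 - h(-3 - 5*(-5), √(H - 3))*46 = -3907 - √(1 - 3)*(-3 - 5*(-5))*46 = -3907 - √(-2)*(-3 + 25)*46 = -3907 - (I*√2)*22*46 = -3907 - 22*I*√2*46 = -3907 - 1012*I*√2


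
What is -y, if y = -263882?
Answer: 263882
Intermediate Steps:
-y = -1*(-263882) = 263882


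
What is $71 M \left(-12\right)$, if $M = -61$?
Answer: $51972$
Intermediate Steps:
$71 M \left(-12\right) = 71 \left(-61\right) \left(-12\right) = \left(-4331\right) \left(-12\right) = 51972$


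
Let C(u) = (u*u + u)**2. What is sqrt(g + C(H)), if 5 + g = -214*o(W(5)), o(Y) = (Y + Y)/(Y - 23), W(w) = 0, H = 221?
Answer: sqrt(2407079839) ≈ 49062.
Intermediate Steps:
o(Y) = 2*Y/(-23 + Y) (o(Y) = (2*Y)/(-23 + Y) = 2*Y/(-23 + Y))
g = -5 (g = -5 - 428*0/(-23 + 0) = -5 - 428*0/(-23) = -5 - 428*0*(-1)/23 = -5 - 214*0 = -5 + 0 = -5)
C(u) = (u + u**2)**2 (C(u) = (u**2 + u)**2 = (u + u**2)**2)
sqrt(g + C(H)) = sqrt(-5 + 221**2*(1 + 221)**2) = sqrt(-5 + 48841*222**2) = sqrt(-5 + 48841*49284) = sqrt(-5 + 2407079844) = sqrt(2407079839)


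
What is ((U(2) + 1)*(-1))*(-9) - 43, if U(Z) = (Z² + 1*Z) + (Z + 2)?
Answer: 56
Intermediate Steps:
U(Z) = 2 + Z² + 2*Z (U(Z) = (Z² + Z) + (2 + Z) = (Z + Z²) + (2 + Z) = 2 + Z² + 2*Z)
((U(2) + 1)*(-1))*(-9) - 43 = (((2 + 2² + 2*2) + 1)*(-1))*(-9) - 43 = (((2 + 4 + 4) + 1)*(-1))*(-9) - 43 = ((10 + 1)*(-1))*(-9) - 43 = (11*(-1))*(-9) - 43 = -11*(-9) - 43 = 99 - 43 = 56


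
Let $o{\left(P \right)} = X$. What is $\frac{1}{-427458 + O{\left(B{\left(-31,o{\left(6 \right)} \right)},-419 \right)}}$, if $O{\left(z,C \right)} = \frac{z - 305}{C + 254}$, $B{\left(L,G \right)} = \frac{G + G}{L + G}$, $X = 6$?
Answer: $- \frac{4125}{1763256613} \approx -2.3394 \cdot 10^{-6}$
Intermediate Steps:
$o{\left(P \right)} = 6$
$B{\left(L,G \right)} = \frac{2 G}{G + L}$
$O{\left(z,C \right)} = \frac{-305 + z}{254 + C}$
$\frac{1}{-427458 + O{\left(B{\left(-31,o{\left(6 \right)} \right)},-419 \right)}} = \frac{1}{-427458 + \frac{-305 + 2 \cdot 6 \frac{1}{6 - 31}}{254 - 419}} = \frac{1}{-427458 + \frac{-305 + 2 \cdot 6 \frac{1}{-25}}{-165}} = \frac{1}{-427458 - \frac{-305 + 2 \cdot 6 \left(- \frac{1}{25}\right)}{165}} = \frac{1}{-427458 - \frac{-305 - \frac{12}{25}}{165}} = \frac{1}{-427458 - - \frac{7637}{4125}} = \frac{1}{-427458 + \frac{7637}{4125}} = \frac{1}{- \frac{1763256613}{4125}} = - \frac{4125}{1763256613}$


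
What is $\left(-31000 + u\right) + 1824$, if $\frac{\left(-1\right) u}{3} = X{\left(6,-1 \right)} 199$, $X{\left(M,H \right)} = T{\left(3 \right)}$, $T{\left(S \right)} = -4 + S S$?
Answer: $-32161$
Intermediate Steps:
$T{\left(S \right)} = -4 + S^{2}$
$X{\left(M,H \right)} = 5$ ($X{\left(M,H \right)} = -4 + 3^{2} = -4 + 9 = 5$)
$u = -2985$ ($u = - 3 \cdot 5 \cdot 199 = \left(-3\right) 995 = -2985$)
$\left(-31000 + u\right) + 1824 = \left(-31000 - 2985\right) + 1824 = -33985 + 1824 = -32161$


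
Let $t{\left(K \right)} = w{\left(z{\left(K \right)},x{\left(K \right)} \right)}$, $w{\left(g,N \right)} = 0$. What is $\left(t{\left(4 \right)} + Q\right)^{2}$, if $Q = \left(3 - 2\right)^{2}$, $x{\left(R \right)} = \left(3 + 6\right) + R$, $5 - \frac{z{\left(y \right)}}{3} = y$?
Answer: $1$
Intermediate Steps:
$z{\left(y \right)} = 15 - 3 y$
$x{\left(R \right)} = 9 + R$
$t{\left(K \right)} = 0$
$Q = 1$ ($Q = 1^{2} = 1$)
$\left(t{\left(4 \right)} + Q\right)^{2} = \left(0 + 1\right)^{2} = 1^{2} = 1$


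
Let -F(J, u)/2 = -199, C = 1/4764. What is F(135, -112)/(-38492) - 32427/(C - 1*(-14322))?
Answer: -2986742731879/1313154753214 ≈ -2.2745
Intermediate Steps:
C = 1/4764 ≈ 0.00020991
F(J, u) = 398 (F(J, u) = -2*(-199) = 398)
F(135, -112)/(-38492) - 32427/(C - 1*(-14322)) = 398/(-38492) - 32427/(1/4764 - 1*(-14322)) = 398*(-1/38492) - 32427/(1/4764 + 14322) = -199/19246 - 32427/68230009/4764 = -199/19246 - 32427*4764/68230009 = -199/19246 - 154482228/68230009 = -2986742731879/1313154753214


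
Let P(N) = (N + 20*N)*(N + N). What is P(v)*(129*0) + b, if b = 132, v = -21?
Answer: 132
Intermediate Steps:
P(N) = 42*N**2 (P(N) = (21*N)*(2*N) = 42*N**2)
P(v)*(129*0) + b = (42*(-21)**2)*(129*0) + 132 = (42*441)*0 + 132 = 18522*0 + 132 = 0 + 132 = 132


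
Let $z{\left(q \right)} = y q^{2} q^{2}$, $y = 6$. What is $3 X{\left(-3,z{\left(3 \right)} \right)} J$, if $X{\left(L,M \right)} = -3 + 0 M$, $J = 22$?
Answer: $-198$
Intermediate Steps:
$z{\left(q \right)} = 6 q^{4}$ ($z{\left(q \right)} = 6 q^{2} q^{2} = 6 q^{4}$)
$X{\left(L,M \right)} = -3$ ($X{\left(L,M \right)} = -3 + 0 = -3$)
$3 X{\left(-3,z{\left(3 \right)} \right)} J = 3 \left(-3\right) 22 = \left(-9\right) 22 = -198$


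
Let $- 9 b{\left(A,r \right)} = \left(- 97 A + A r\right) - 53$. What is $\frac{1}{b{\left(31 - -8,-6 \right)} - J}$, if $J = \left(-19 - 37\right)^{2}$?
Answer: $- \frac{9}{24154} \approx -0.00037261$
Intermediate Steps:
$b{\left(A,r \right)} = \frac{53}{9} + \frac{97 A}{9} - \frac{A r}{9}$ ($b{\left(A,r \right)} = - \frac{\left(- 97 A + A r\right) - 53}{9} = - \frac{-53 - 97 A + A r}{9} = \frac{53}{9} + \frac{97 A}{9} - \frac{A r}{9}$)
$J = 3136$ ($J = \left(-56\right)^{2} = 3136$)
$\frac{1}{b{\left(31 - -8,-6 \right)} - J} = \frac{1}{\left(\frac{53}{9} + \frac{97 \left(31 - -8\right)}{9} - \frac{1}{9} \left(31 - -8\right) \left(-6\right)\right) - 3136} = \frac{1}{\left(\frac{53}{9} + \frac{97 \left(31 + 8\right)}{9} - \frac{1}{9} \left(31 + 8\right) \left(-6\right)\right) - 3136} = \frac{1}{\left(\frac{53}{9} + \frac{97}{9} \cdot 39 - \frac{13}{3} \left(-6\right)\right) - 3136} = \frac{1}{\left(\frac{53}{9} + \frac{1261}{3} + 26\right) - 3136} = \frac{1}{\frac{4070}{9} - 3136} = \frac{1}{- \frac{24154}{9}} = - \frac{9}{24154}$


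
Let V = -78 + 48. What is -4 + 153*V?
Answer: -4594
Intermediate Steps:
V = -30
-4 + 153*V = -4 + 153*(-30) = -4 - 4590 = -4594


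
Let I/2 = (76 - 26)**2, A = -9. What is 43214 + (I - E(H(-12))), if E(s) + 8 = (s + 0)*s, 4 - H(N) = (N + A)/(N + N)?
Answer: 3085583/64 ≈ 48212.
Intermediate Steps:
H(N) = 4 - (-9 + N)/(2*N) (H(N) = 4 - (N - 9)/(N + N) = 4 - (-9 + N)/(2*N))
I = 5000 (I = 2*(76 - 26)**2 = 2*50**2 = 2*2500 = 5000)
E(s) = -8 + s**2 (E(s) = -8 + (s + 0)*s = -8 + s*s = -8 + s**2)
43214 + (I - E(H(-12))) = 43214 + (5000 - (-8 + ((1/2)*(9 + 7*(-12))/(-12))**2)) = 43214 + (5000 - (-8 + ((1/2)*(-1/12)*(9 - 84))**2)) = 43214 + (5000 - (-8 + ((1/2)*(-1/12)*(-75))**2)) = 43214 + (5000 - (-8 + (25/8)**2)) = 43214 + (5000 - (-8 + 625/64)) = 43214 + (5000 - 1*113/64) = 43214 + (5000 - 113/64) = 43214 + 319887/64 = 3085583/64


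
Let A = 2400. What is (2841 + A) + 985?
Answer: 6226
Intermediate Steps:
(2841 + A) + 985 = (2841 + 2400) + 985 = 5241 + 985 = 6226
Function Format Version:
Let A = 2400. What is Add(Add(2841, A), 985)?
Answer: 6226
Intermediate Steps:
Add(Add(2841, A), 985) = Add(Add(2841, 2400), 985) = Add(5241, 985) = 6226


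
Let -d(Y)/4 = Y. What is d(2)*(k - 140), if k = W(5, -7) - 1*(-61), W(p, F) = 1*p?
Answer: 592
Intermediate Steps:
W(p, F) = p
d(Y) = -4*Y
k = 66 (k = 5 - 1*(-61) = 5 + 61 = 66)
d(2)*(k - 140) = (-4*2)*(66 - 140) = -8*(-74) = 592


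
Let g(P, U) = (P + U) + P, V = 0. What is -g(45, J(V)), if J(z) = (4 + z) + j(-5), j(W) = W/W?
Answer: -95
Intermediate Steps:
j(W) = 1
J(z) = 5 + z (J(z) = (4 + z) + 1 = 5 + z)
g(P, U) = U + 2*P
-g(45, J(V)) = -((5 + 0) + 2*45) = -(5 + 90) = -1*95 = -95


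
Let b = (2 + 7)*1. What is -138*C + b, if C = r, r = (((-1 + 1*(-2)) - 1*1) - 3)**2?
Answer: -6753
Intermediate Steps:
b = 9 (b = 9*1 = 9)
r = 49 (r = (((-1 - 2) - 1) - 3)**2 = ((-3 - 1) - 3)**2 = (-4 - 3)**2 = (-7)**2 = 49)
C = 49
-138*C + b = -138*49 + 9 = -6762 + 9 = -6753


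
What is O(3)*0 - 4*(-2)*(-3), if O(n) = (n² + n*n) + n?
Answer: -24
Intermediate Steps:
O(n) = n + 2*n² (O(n) = (n² + n²) + n = 2*n² + n = n + 2*n²)
O(3)*0 - 4*(-2)*(-3) = (3*(1 + 2*3))*0 - 4*(-2)*(-3) = (3*(1 + 6))*0 + 8*(-3) = (3*7)*0 - 24 = 21*0 - 24 = 0 - 24 = -24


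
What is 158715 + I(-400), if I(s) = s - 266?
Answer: 158049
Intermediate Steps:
I(s) = -266 + s
158715 + I(-400) = 158715 + (-266 - 400) = 158715 - 666 = 158049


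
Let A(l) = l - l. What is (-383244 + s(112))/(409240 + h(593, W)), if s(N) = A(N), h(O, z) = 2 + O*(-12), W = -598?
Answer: -63874/67021 ≈ -0.95304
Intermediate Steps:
h(O, z) = 2 - 12*O
A(l) = 0
s(N) = 0
(-383244 + s(112))/(409240 + h(593, W)) = (-383244 + 0)/(409240 + (2 - 12*593)) = -383244/(409240 + (2 - 7116)) = -383244/(409240 - 7114) = -383244/402126 = -383244*1/402126 = -63874/67021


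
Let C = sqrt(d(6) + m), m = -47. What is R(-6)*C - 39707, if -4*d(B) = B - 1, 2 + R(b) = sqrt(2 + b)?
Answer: -39707 - I*sqrt(193)*(1 - I) ≈ -39721.0 - 13.892*I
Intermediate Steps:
R(b) = -2 + sqrt(2 + b)
d(B) = 1/4 - B/4 (d(B) = -(B - 1)/4 = -(-1 + B)/4 = 1/4 - B/4)
C = I*sqrt(193)/2 (C = sqrt((1/4 - 1/4*6) - 47) = sqrt((1/4 - 3/2) - 47) = sqrt(-5/4 - 47) = sqrt(-193/4) = I*sqrt(193)/2 ≈ 6.9462*I)
R(-6)*C - 39707 = (-2 + sqrt(2 - 6))*(I*sqrt(193)/2) - 39707 = (-2 + sqrt(-4))*(I*sqrt(193)/2) - 39707 = (-2 + 2*I)*(I*sqrt(193)/2) - 39707 = I*sqrt(193)*(-2 + 2*I)/2 - 39707 = -39707 + I*sqrt(193)*(-2 + 2*I)/2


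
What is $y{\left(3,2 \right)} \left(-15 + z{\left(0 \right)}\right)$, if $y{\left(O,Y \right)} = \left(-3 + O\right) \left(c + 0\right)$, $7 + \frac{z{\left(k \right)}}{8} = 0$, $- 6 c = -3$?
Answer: $0$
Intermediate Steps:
$c = \frac{1}{2}$ ($c = \left(- \frac{1}{6}\right) \left(-3\right) = \frac{1}{2} \approx 0.5$)
$z{\left(k \right)} = -56$ ($z{\left(k \right)} = -56 + 8 \cdot 0 = -56 + 0 = -56$)
$y{\left(O,Y \right)} = - \frac{3}{2} + \frac{O}{2}$ ($y{\left(O,Y \right)} = \left(-3 + O\right) \left(\frac{1}{2} + 0\right) = \left(-3 + O\right) \frac{1}{2} = - \frac{3}{2} + \frac{O}{2}$)
$y{\left(3,2 \right)} \left(-15 + z{\left(0 \right)}\right) = \left(- \frac{3}{2} + \frac{1}{2} \cdot 3\right) \left(-15 - 56\right) = \left(- \frac{3}{2} + \frac{3}{2}\right) \left(-71\right) = 0 \left(-71\right) = 0$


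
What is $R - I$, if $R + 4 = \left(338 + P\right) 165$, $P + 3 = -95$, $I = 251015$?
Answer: $-211419$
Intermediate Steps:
$P = -98$ ($P = -3 - 95 = -98$)
$R = 39596$ ($R = -4 + \left(338 - 98\right) 165 = -4 + 240 \cdot 165 = -4 + 39600 = 39596$)
$R - I = 39596 - 251015 = -211419$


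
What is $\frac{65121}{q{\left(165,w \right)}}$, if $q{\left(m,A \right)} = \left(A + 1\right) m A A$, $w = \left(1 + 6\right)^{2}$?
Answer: $\frac{443}{134750} \approx 0.0032876$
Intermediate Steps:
$w = 49$ ($w = 7^{2} = 49$)
$q{\left(m,A \right)} = m A^{2} \left(1 + A\right)$ ($q{\left(m,A \right)} = \left(1 + A\right) A m A = \left(1 + A\right) m A^{2} = m A^{2} \left(1 + A\right)$)
$\frac{65121}{q{\left(165,w \right)}} = \frac{65121}{165 \cdot 49^{2} \left(1 + 49\right)} = \frac{65121}{165 \cdot 2401 \cdot 50} = \frac{65121}{19808250} = 65121 \cdot \frac{1}{19808250} = \frac{443}{134750}$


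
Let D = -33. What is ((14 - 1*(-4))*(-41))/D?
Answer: 246/11 ≈ 22.364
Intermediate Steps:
((14 - 1*(-4))*(-41))/D = ((14 - 1*(-4))*(-41))/(-33) = ((14 + 4)*(-41))*(-1/33) = (18*(-41))*(-1/33) = -738*(-1/33) = 246/11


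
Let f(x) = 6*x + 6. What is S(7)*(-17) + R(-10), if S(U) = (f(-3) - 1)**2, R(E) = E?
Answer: -2883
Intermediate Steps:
f(x) = 6 + 6*x
S(U) = 169 (S(U) = ((6 + 6*(-3)) - 1)**2 = ((6 - 18) - 1)**2 = (-12 - 1)**2 = (-13)**2 = 169)
S(7)*(-17) + R(-10) = 169*(-17) - 10 = -2873 - 10 = -2883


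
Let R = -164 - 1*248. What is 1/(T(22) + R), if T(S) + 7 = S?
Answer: -1/397 ≈ -0.0025189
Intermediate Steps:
T(S) = -7 + S
R = -412 (R = -164 - 248 = -412)
1/(T(22) + R) = 1/((-7 + 22) - 412) = 1/(15 - 412) = 1/(-397) = -1/397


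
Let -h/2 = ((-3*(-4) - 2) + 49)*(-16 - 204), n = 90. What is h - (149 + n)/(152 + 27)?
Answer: 4646601/179 ≈ 25959.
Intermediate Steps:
h = 25960 (h = -2*((-3*(-4) - 2) + 49)*(-16 - 204) = -2*((12 - 2) + 49)*(-220) = -2*(10 + 49)*(-220) = -118*(-220) = -2*(-12980) = 25960)
h - (149 + n)/(152 + 27) = 25960 - (149 + 90)/(152 + 27) = 25960 - 239/179 = 4646601/179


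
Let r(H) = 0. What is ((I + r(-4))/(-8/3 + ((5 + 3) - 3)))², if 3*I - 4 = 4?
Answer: 64/49 ≈ 1.3061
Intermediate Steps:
I = 8/3 (I = 4/3 + (⅓)*4 = 4/3 + 4/3 = 8/3 ≈ 2.6667)
((I + r(-4))/(-8/3 + ((5 + 3) - 3)))² = ((8/3 + 0)/(-8/3 + ((5 + 3) - 3)))² = (8/(3*(-8*⅓ + (8 - 3))))² = (8/(3*(-8/3 + 5)))² = (8/(3*(7/3)))² = ((8/3)*(3/7))² = (8/7)² = 64/49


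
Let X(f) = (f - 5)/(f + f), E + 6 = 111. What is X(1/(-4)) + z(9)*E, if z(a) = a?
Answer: 1911/2 ≈ 955.50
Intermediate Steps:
E = 105 (E = -6 + 111 = 105)
X(f) = (-5 + f)/(2*f) (X(f) = (-5 + f)/((2*f)) = (-5 + f)*(1/(2*f)) = (-5 + f)/(2*f))
X(1/(-4)) + z(9)*E = (-5 + 1/(-4))/(2*(1/(-4))) + 9*105 = (-5 - ¼)/(2*(-¼)) + 945 = (½)*(-4)*(-21/4) + 945 = 21/2 + 945 = 1911/2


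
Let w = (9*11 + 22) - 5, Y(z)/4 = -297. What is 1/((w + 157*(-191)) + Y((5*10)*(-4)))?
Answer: -1/31059 ≈ -3.2197e-5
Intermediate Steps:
Y(z) = -1188 (Y(z) = 4*(-297) = -1188)
w = 116 (w = (99 + 22) - 5 = 121 - 5 = 116)
1/((w + 157*(-191)) + Y((5*10)*(-4))) = 1/((116 + 157*(-191)) - 1188) = 1/((116 - 29987) - 1188) = 1/(-29871 - 1188) = 1/(-31059) = -1/31059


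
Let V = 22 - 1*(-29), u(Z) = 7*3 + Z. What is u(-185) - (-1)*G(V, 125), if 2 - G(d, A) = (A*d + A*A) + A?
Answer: -22287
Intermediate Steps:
u(Z) = 21 + Z
V = 51 (V = 22 + 29 = 51)
G(d, A) = 2 - A - A² - A*d (G(d, A) = 2 - ((A*d + A*A) + A) = 2 - ((A*d + A²) + A) = 2 - ((A² + A*d) + A) = 2 - (A + A² + A*d) = 2 + (-A - A² - A*d) = 2 - A - A² - A*d)
u(-185) - (-1)*G(V, 125) = (21 - 185) - (-1)*(2 - 1*125 - 1*125² - 1*125*51) = -164 - (-1)*(2 - 125 - 1*15625 - 6375) = -164 - (-1)*(2 - 125 - 15625 - 6375) = -164 - (-1)*(-22123) = -164 - 1*22123 = -164 - 22123 = -22287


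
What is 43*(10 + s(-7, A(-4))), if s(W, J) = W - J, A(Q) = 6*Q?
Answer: 1161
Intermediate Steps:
43*(10 + s(-7, A(-4))) = 43*(10 + (-7 - 6*(-4))) = 43*(10 + (-7 - 1*(-24))) = 43*(10 + (-7 + 24)) = 43*(10 + 17) = 43*27 = 1161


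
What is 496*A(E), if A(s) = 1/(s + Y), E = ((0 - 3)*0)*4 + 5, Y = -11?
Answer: -248/3 ≈ -82.667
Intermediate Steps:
E = 5 (E = -3*0*4 + 5 = 0*4 + 5 = 0 + 5 = 5)
A(s) = 1/(-11 + s) (A(s) = 1/(s - 11) = 1/(-11 + s))
496*A(E) = 496/(-11 + 5) = 496/(-6) = 496*(-⅙) = -248/3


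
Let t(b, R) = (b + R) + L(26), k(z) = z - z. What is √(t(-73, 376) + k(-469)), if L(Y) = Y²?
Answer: √979 ≈ 31.289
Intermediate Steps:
k(z) = 0
t(b, R) = 676 + R + b (t(b, R) = (b + R) + 26² = (R + b) + 676 = 676 + R + b)
√(t(-73, 376) + k(-469)) = √((676 + 376 - 73) + 0) = √(979 + 0) = √979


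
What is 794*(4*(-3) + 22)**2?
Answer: 79400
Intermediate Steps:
794*(4*(-3) + 22)**2 = 794*(-12 + 22)**2 = 794*10**2 = 794*100 = 79400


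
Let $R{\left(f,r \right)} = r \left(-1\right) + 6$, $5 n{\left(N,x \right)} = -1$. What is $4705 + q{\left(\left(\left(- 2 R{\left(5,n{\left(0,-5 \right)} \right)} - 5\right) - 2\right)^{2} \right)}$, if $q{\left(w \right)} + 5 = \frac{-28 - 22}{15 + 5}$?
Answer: $\frac{9395}{2} \approx 4697.5$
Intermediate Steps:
$n{\left(N,x \right)} = - \frac{1}{5}$ ($n{\left(N,x \right)} = \frac{1}{5} \left(-1\right) = - \frac{1}{5}$)
$R{\left(f,r \right)} = 6 - r$ ($R{\left(f,r \right)} = - r + 6 = 6 - r$)
$q{\left(w \right)} = - \frac{15}{2}$ ($q{\left(w \right)} = -5 + \frac{-28 - 22}{15 + 5} = -5 - \frac{50}{20} = -5 - \frac{5}{2} = - \frac{15}{2}$)
$4705 + q{\left(\left(\left(- 2 R{\left(5,n{\left(0,-5 \right)} \right)} - 5\right) - 2\right)^{2} \right)} = 4705 - \frac{15}{2} = \frac{9395}{2}$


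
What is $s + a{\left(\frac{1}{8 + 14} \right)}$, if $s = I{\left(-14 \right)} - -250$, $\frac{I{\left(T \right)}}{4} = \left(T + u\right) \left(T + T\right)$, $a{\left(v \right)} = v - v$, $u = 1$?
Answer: $1706$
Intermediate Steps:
$a{\left(v \right)} = 0$
$I{\left(T \right)} = 8 T \left(1 + T\right)$ ($I{\left(T \right)} = 4 \left(T + 1\right) \left(T + T\right) = 4 \left(1 + T\right) 2 T = 4 \cdot 2 T \left(1 + T\right) = 8 T \left(1 + T\right)$)
$s = 1706$ ($s = 8 \left(-14\right) \left(1 - 14\right) - -250 = 8 \left(-14\right) \left(-13\right) + 250 = 1456 + 250 = 1706$)
$s + a{\left(\frac{1}{8 + 14} \right)} = 1706 + 0 = 1706$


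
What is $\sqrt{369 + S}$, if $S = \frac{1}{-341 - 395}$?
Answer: $\frac{13 \sqrt{73922}}{184} \approx 19.209$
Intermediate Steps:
$S = - \frac{1}{736}$ ($S = \frac{1}{-736} = - \frac{1}{736} \approx -0.0013587$)
$\sqrt{369 + S} = \sqrt{369 - \frac{1}{736}} = \sqrt{\frac{271583}{736}} = \frac{13 \sqrt{73922}}{184}$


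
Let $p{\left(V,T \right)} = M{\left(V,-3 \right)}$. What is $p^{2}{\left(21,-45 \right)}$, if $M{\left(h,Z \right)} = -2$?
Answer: $4$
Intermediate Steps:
$p{\left(V,T \right)} = -2$
$p^{2}{\left(21,-45 \right)} = \left(-2\right)^{2} = 4$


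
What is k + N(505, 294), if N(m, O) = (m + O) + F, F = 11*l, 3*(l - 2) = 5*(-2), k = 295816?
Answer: 889801/3 ≈ 2.9660e+5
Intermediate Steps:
l = -4/3 (l = 2 + (5*(-2))/3 = 2 + (⅓)*(-10) = 2 - 10/3 = -4/3 ≈ -1.3333)
F = -44/3 (F = 11*(-4/3) = -44/3 ≈ -14.667)
N(m, O) = -44/3 + O + m (N(m, O) = (m + O) - 44/3 = (O + m) - 44/3 = -44/3 + O + m)
k + N(505, 294) = 295816 + (-44/3 + 294 + 505) = 295816 + 2353/3 = 889801/3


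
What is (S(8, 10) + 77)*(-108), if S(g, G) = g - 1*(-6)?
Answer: -9828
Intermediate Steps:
S(g, G) = 6 + g (S(g, G) = g + 6 = 6 + g)
(S(8, 10) + 77)*(-108) = ((6 + 8) + 77)*(-108) = (14 + 77)*(-108) = 91*(-108) = -9828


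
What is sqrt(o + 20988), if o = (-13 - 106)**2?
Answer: sqrt(35149) ≈ 187.48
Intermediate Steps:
o = 14161 (o = (-119)**2 = 14161)
sqrt(o + 20988) = sqrt(14161 + 20988) = sqrt(35149)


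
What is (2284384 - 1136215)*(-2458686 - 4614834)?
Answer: -8121596384880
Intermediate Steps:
(2284384 - 1136215)*(-2458686 - 4614834) = 1148169*(-7073520) = -8121596384880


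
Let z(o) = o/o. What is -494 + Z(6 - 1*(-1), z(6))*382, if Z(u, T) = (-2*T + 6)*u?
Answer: 10202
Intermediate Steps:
z(o) = 1
Z(u, T) = u*(6 - 2*T) (Z(u, T) = (6 - 2*T)*u = u*(6 - 2*T))
-494 + Z(6 - 1*(-1), z(6))*382 = -494 + (2*(6 - 1*(-1))*(3 - 1*1))*382 = -494 + (2*(6 + 1)*(3 - 1))*382 = -494 + (2*7*2)*382 = -494 + 28*382 = -494 + 10696 = 10202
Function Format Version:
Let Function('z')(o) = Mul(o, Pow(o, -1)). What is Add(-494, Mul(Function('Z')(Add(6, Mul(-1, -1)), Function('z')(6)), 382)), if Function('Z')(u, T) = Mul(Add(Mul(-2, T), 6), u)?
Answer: 10202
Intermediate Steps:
Function('z')(o) = 1
Function('Z')(u, T) = Mul(u, Add(6, Mul(-2, T))) (Function('Z')(u, T) = Mul(Add(6, Mul(-2, T)), u) = Mul(u, Add(6, Mul(-2, T))))
Add(-494, Mul(Function('Z')(Add(6, Mul(-1, -1)), Function('z')(6)), 382)) = Add(-494, Mul(Mul(2, Add(6, Mul(-1, -1)), Add(3, Mul(-1, 1))), 382)) = Add(-494, Mul(Mul(2, Add(6, 1), Add(3, -1)), 382)) = Add(-494, Mul(Mul(2, 7, 2), 382)) = Add(-494, Mul(28, 382)) = Add(-494, 10696) = 10202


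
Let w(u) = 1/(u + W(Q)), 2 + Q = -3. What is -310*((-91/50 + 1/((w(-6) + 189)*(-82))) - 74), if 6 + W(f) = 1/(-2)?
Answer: 22757138378/968215 ≈ 23504.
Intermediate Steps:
Q = -5 (Q = -2 - 3 = -5)
W(f) = -13/2 (W(f) = -6 + 1/(-2) = -6 - ½ = -13/2)
w(u) = 1/(-13/2 + u) (w(u) = 1/(u - 13/2) = 1/(-13/2 + u))
-310*((-91/50 + 1/((w(-6) + 189)*(-82))) - 74) = -310*((-91/50 + 1/((2/(-13 + 2*(-6)) + 189)*(-82))) - 74) = -310*((-91*1/50 - 1/82/(2/(-13 - 12) + 189)) - 74) = -310*((-91/50 - 1/82/(2/(-25) + 189)) - 74) = -310*((-91/50 - 1/82/(2*(-1/25) + 189)) - 74) = -310*((-91/50 - 1/82/(-2/25 + 189)) - 74) = -310*((-91/50 - 1/82/(4723/25)) - 74) = -310*((-91/50 + (25/4723)*(-1/82)) - 74) = -310*((-91/50 - 25/387286) - 74) = -310*(-8811069/4841075 - 74) = -310*(-367050619/4841075) = 22757138378/968215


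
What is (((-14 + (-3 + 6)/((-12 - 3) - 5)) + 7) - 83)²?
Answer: 3250809/400 ≈ 8127.0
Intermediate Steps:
(((-14 + (-3 + 6)/((-12 - 3) - 5)) + 7) - 83)² = (((-14 + 3/(-15 - 5)) + 7) - 83)² = (((-14 + 3/(-20)) + 7) - 83)² = (((-14 + 3*(-1/20)) + 7) - 83)² = (((-14 - 3/20) + 7) - 83)² = ((-283/20 + 7) - 83)² = (-143/20 - 83)² = (-1803/20)² = 3250809/400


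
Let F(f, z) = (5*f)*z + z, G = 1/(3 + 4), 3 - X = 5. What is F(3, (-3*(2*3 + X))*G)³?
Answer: -7077888/343 ≈ -20635.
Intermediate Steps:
X = -2 (X = 3 - 1*5 = 3 - 5 = -2)
G = ⅐ (G = 1/7 = ⅐ ≈ 0.14286)
F(f, z) = z + 5*f*z (F(f, z) = 5*f*z + z = z + 5*f*z)
F(3, (-3*(2*3 + X))*G)³ = ((-3*(2*3 - 2)*(⅐))*(1 + 5*3))³ = ((-3*(6 - 2)*(⅐))*(1 + 15))³ = ((-3*4*(⅐))*16)³ = (-12*⅐*16)³ = (-12/7*16)³ = (-192/7)³ = -7077888/343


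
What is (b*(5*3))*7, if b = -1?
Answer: -105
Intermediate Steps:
(b*(5*3))*7 = -5*3*7 = -1*15*7 = -15*7 = -105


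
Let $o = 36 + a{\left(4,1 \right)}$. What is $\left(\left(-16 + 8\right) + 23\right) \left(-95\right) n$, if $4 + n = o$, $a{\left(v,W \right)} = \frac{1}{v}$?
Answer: $- \frac{183825}{4} \approx -45956.0$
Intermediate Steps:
$o = \frac{145}{4}$ ($o = 36 + \frac{1}{4} = \frac{145}{4} \approx 36.25$)
$n = \frac{129}{4}$ ($n = -4 + \frac{145}{4} = \frac{129}{4} \approx 32.25$)
$\left(\left(-16 + 8\right) + 23\right) \left(-95\right) n = \left(\left(-16 + 8\right) + 23\right) \left(-95\right) \frac{129}{4} = \left(-8 + 23\right) \left(-95\right) \frac{129}{4} = 15 \left(-95\right) \frac{129}{4} = \left(-1425\right) \frac{129}{4} = - \frac{183825}{4}$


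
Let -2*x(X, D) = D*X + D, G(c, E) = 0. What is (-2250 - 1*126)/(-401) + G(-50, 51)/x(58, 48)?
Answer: 2376/401 ≈ 5.9252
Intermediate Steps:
x(X, D) = -D/2 - D*X/2 (x(X, D) = -(D*X + D)/2 = -(D + D*X)/2 = -D/2 - D*X/2)
(-2250 - 1*126)/(-401) + G(-50, 51)/x(58, 48) = (-2250 - 1*126)/(-401) + 0/((-1/2*48*(1 + 58))) = (-2250 - 126)*(-1/401) + 0/((-1/2*48*59)) = -2376*(-1/401) + 0/(-1416) = 2376/401 + 0*(-1/1416) = 2376/401 + 0 = 2376/401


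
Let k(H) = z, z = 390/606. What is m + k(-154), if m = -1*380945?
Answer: -38475380/101 ≈ -3.8094e+5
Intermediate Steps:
m = -380945
z = 65/101 (z = 390*(1/606) = 65/101 ≈ 0.64356)
k(H) = 65/101
m + k(-154) = -380945 + 65/101 = -38475380/101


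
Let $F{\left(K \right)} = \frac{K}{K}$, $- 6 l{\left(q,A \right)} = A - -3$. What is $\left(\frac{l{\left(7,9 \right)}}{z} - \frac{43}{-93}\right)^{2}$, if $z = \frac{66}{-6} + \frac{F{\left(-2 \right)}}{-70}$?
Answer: $\frac{236882881}{571257801} \approx 0.41467$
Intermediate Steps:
$l{\left(q,A \right)} = - \frac{1}{2} - \frac{A}{6}$ ($l{\left(q,A \right)} = - \frac{A - -3}{6} = - \frac{A + 3}{6} = - \frac{3 + A}{6} = - \frac{1}{2} - \frac{A}{6}$)
$F{\left(K \right)} = 1$
$z = - \frac{771}{70}$ ($z = \frac{66}{-6} + 1 \frac{1}{-70} = 66 \left(- \frac{1}{6}\right) + 1 \left(- \frac{1}{70}\right) = -11 - \frac{1}{70} = - \frac{771}{70} \approx -11.014$)
$\left(\frac{l{\left(7,9 \right)}}{z} - \frac{43}{-93}\right)^{2} = \left(\frac{- \frac{1}{2} - \frac{3}{2}}{- \frac{771}{70}} - \frac{43}{-93}\right)^{2} = \left(\left(- \frac{1}{2} - \frac{3}{2}\right) \left(- \frac{70}{771}\right) - - \frac{43}{93}\right)^{2} = \left(\left(-2\right) \left(- \frac{70}{771}\right) + \frac{43}{93}\right)^{2} = \left(\frac{140}{771} + \frac{43}{93}\right)^{2} = \left(\frac{15391}{23901}\right)^{2} = \frac{236882881}{571257801}$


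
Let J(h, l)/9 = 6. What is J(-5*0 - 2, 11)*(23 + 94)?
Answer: 6318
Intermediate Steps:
J(h, l) = 54 (J(h, l) = 9*6 = 54)
J(-5*0 - 2, 11)*(23 + 94) = 54*(23 + 94) = 54*117 = 6318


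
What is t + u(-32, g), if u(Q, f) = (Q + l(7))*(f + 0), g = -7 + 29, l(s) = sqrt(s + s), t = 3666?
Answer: 2962 + 22*sqrt(14) ≈ 3044.3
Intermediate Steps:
l(s) = sqrt(2)*sqrt(s) (l(s) = sqrt(2*s) = sqrt(2)*sqrt(s))
g = 22
u(Q, f) = f*(Q + sqrt(14)) (u(Q, f) = (Q + sqrt(2)*sqrt(7))*(f + 0) = (Q + sqrt(14))*f = f*(Q + sqrt(14)))
t + u(-32, g) = 3666 + 22*(-32 + sqrt(14)) = 3666 + (-704 + 22*sqrt(14)) = 2962 + 22*sqrt(14)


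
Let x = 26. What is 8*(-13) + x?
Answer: -78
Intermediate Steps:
8*(-13) + x = 8*(-13) + 26 = -104 + 26 = -78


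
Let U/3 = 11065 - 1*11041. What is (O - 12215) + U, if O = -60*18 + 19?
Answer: -13204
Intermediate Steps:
U = 72 (U = 3*(11065 - 1*11041) = 3*(11065 - 11041) = 3*24 = 72)
O = -1061 (O = -1080 + 19 = -1061)
(O - 12215) + U = (-1061 - 12215) + 72 = -13276 + 72 = -13204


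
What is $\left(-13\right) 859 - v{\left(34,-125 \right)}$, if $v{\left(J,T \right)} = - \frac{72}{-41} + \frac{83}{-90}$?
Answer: $- \frac{41209307}{3690} \approx -11168.0$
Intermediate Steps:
$v{\left(J,T \right)} = \frac{3077}{3690}$ ($v{\left(J,T \right)} = \left(-72\right) \left(- \frac{1}{41}\right) + 83 \left(- \frac{1}{90}\right) = \frac{72}{41} - \frac{83}{90} = \frac{3077}{3690}$)
$\left(-13\right) 859 - v{\left(34,-125 \right)} = \left(-13\right) 859 - \frac{3077}{3690} = -11167 - \frac{3077}{3690} = - \frac{41209307}{3690}$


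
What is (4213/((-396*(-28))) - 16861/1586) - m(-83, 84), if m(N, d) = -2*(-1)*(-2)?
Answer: -384373/61488 ≈ -6.2512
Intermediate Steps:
m(N, d) = -4 (m(N, d) = 2*(-2) = -4)
(4213/((-396*(-28))) - 16861/1586) - m(-83, 84) = (4213/((-396*(-28))) - 16861/1586) - 1*(-4) = (4213/11088 - 16861*1/1586) + 4 = (4213*(1/11088) - 1297/122) + 4 = (383/1008 - 1297/122) + 4 = -630325/61488 + 4 = -384373/61488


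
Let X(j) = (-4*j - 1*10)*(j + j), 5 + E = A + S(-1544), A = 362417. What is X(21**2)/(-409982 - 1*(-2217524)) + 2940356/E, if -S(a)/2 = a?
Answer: 3874943473/539752125 ≈ 7.1791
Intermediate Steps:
S(a) = -2*a
E = 365500 (E = -5 + (362417 - 2*(-1544)) = -5 + (362417 + 3088) = -5 + 365505 = 365500)
X(j) = 2*j*(-10 - 4*j) (X(j) = (-4*j - 10)*(2*j) = (-10 - 4*j)*(2*j) = 2*j*(-10 - 4*j))
X(21**2)/(-409982 - 1*(-2217524)) + 2940356/E = (-4*21**2*(5 + 2*21**2))/(-409982 - 1*(-2217524)) + 2940356/365500 = (-4*441*(5 + 2*441))/(-409982 + 2217524) + 2940356*(1/365500) = -4*441*(5 + 882)/1807542 + 735089/91375 = -4*441*887*(1/1807542) + 735089/91375 = -1564668*1/1807542 + 735089/91375 = -86926/100419 + 735089/91375 = 3874943473/539752125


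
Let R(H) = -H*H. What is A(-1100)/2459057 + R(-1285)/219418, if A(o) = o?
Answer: -4060697754625/539561368826 ≈ -7.5259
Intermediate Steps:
R(H) = -H²
A(-1100)/2459057 + R(-1285)/219418 = -1100/2459057 - 1*(-1285)²/219418 = -1100*1/2459057 - 1*1651225*(1/219418) = -1100/2459057 - 1651225*1/219418 = -1100/2459057 - 1651225/219418 = -4060697754625/539561368826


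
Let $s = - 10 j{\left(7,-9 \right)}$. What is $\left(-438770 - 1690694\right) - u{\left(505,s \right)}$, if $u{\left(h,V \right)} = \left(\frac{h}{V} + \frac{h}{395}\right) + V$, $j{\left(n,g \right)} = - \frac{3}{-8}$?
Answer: $- \frac{2018601865}{948} \approx -2.1293 \cdot 10^{6}$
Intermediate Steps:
$j{\left(n,g \right)} = \frac{3}{8}$ ($j{\left(n,g \right)} = \left(-3\right) \left(- \frac{1}{8}\right) = \frac{3}{8}$)
$s = - \frac{15}{4}$ ($s = \left(-10\right) \frac{3}{8} = - \frac{15}{4} \approx -3.75$)
$u{\left(h,V \right)} = V + \frac{h}{395} + \frac{h}{V}$ ($u{\left(h,V \right)} = \left(\frac{h}{V} + h \frac{1}{395}\right) + V = \left(\frac{h}{V} + \frac{h}{395}\right) + V = \left(\frac{h}{395} + \frac{h}{V}\right) + V = V + \frac{h}{395} + \frac{h}{V}$)
$\left(-438770 - 1690694\right) - u{\left(505,s \right)} = \left(-438770 - 1690694\right) - \left(- \frac{15}{4} + \frac{1}{395} \cdot 505 + \frac{505}{- \frac{15}{4}}\right) = \left(-438770 - 1690694\right) - \left(- \frac{15}{4} + \frac{101}{79} + 505 \left(- \frac{4}{15}\right)\right) = -2129464 - \left(- \frac{15}{4} + \frac{101}{79} - \frac{404}{3}\right) = -2129464 - - \frac{130007}{948} = -2129464 + \frac{130007}{948} = - \frac{2018601865}{948}$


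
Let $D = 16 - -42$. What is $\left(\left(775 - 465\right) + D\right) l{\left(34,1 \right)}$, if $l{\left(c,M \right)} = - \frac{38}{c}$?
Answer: $- \frac{6992}{17} \approx -411.29$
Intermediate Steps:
$D = 58$ ($D = 16 + 42 = 58$)
$\left(\left(775 - 465\right) + D\right) l{\left(34,1 \right)} = \left(\left(775 - 465\right) + 58\right) \left(- \frac{38}{34}\right) = \left(\left(775 - 465\right) + 58\right) \left(\left(-38\right) \frac{1}{34}\right) = \left(310 + 58\right) \left(- \frac{19}{17}\right) = 368 \left(- \frac{19}{17}\right) = - \frac{6992}{17}$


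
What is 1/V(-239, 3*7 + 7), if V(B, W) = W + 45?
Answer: 1/73 ≈ 0.013699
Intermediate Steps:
V(B, W) = 45 + W
1/V(-239, 3*7 + 7) = 1/(45 + (3*7 + 7)) = 1/(45 + (21 + 7)) = 1/(45 + 28) = 1/73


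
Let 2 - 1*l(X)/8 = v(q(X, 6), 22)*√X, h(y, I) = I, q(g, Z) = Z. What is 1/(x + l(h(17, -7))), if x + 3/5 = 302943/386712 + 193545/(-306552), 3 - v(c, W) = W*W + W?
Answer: 263502928330572733260/1920496591382428372307502169 - 68179937992740799689600*I*√7/1920496591382428372307502169 ≈ 1.3721e-7 - 9.3927e-5*I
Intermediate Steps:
v(c, W) = 3 - W - W² (v(c, W) = 3 - (W*W + W) = 3 - (W² + W) = 3 - (W + W²) = 3 + (-W - W²) = 3 - W - W²)
l(X) = 16 + 4024*√X (l(X) = 16 - 8*(3 - 1*22 - 1*22²)*√X = 16 - 8*(3 - 22 - 1*484)*√X = 16 - 8*(3 - 22 - 484)*√X = 16 - (-4024)*√X = 16 + 4024*√X)
x = -1843985893/4116226980 (x = -⅗ + (302943/386712 + 193545/(-306552)) = -⅗ + (302943*(1/386712) + 193545*(-1/306552)) = -⅗ + (100981/128904 - 64515/102184) = -⅗ + 125150059/823245396 = -1843985893/4116226980 ≈ -0.44798)
1/(x + l(h(17, -7))) = 1/(-1843985893/4116226980 + (16 + 4024*√(-7))) = 1/(-1843985893/4116226980 + (16 + 4024*(I*√7))) = 1/(-1843985893/4116226980 + (16 + 4024*I*√7)) = 1/(64015645787/4116226980 + 4024*I*√7)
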